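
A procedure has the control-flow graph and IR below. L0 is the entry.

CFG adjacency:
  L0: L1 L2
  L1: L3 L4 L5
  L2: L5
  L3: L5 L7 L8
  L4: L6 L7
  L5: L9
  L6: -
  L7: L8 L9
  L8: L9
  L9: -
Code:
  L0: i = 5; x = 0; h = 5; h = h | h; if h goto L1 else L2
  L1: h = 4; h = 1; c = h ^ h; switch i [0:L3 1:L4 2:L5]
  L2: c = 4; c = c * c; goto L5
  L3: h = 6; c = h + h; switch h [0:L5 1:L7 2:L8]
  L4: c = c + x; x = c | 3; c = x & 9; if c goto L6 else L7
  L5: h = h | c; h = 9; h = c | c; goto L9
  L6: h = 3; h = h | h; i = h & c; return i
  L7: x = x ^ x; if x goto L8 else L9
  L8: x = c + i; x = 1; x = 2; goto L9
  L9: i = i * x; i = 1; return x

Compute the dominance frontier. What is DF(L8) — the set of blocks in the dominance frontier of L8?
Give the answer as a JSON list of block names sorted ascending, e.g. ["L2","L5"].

Answer: ["L9"]

Working:
idom tree: L1←L0 L2←L0 L3←L1 L4←L1 L5←L0 L6←L4 L7←L1 L8←L1 L9←L0
Dom at joins:
  L5: preds {L1,L2,L3}: {L0,L1} ∩ {L0,L2} ∩ {L0,L1,L3} = {L0}; idom=L0
  L7: preds {L3,L4}: {L0,L1,L3} ∩ {L0,L1,L4} = {L0,L1}; idom=L1
  L8: preds {L3,L7}: {L0,L1,L3} ∩ {L0,L1,L7} = {L0,L1}; idom=L1
  L9: preds {L5,L7,L8}: {L0,L5} ∩ {L0,L1,L7} ∩ {L0,L1,L8} = {L0}; idom=L0

DF walk-up:
  join L5 pred L1: L1 stop@L0
  join L5 pred L2: L2 stop@L0
  join L5 pred L3: L3→L1 stop@L0
  join L7 pred L3: L3 stop@L1
  join L7 pred L4: L4 stop@L1
  join L8 pred L3: L3 stop@L1
  join L8 pred L7: L7 stop@L1
  join L9 pred L5: L5 stop@L0
  join L9 pred L7: L7→L1 stop@L0
  join L9 pred L8: L8→L1 stop@L0
  L0 → ∅
  L1 → {L5,L9}
  L2 → {L5}
  L3 → {L5,L7,L8}
  L4 → {L7}
  L5 → {L9}
  L6 → ∅
  L7 → {L8,L9}
  L8 → {L9}
  L9 → ∅

DF(L8) = ["L9"]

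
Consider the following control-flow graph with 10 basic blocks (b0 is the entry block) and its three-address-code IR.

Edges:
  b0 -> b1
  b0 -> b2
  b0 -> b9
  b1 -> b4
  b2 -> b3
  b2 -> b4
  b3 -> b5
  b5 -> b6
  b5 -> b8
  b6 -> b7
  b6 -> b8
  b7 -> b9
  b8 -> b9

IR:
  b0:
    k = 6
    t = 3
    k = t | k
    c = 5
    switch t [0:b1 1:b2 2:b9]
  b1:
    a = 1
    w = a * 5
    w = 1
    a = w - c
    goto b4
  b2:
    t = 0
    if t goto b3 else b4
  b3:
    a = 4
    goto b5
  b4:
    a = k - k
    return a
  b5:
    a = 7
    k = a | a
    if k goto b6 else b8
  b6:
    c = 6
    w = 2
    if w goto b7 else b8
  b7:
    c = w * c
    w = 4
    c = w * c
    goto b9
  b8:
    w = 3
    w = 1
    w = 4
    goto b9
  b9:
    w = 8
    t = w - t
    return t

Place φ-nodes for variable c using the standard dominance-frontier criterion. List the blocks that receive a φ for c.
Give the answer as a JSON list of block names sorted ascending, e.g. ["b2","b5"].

idom tree: b1←b0 b2←b0 b3←b2 b4←b0 b5←b3 b6←b5 b7←b6 b8←b5 b9←b0
Dom at joins:
  b4: preds {b1,b2}: {b0,b1} ∩ {b0,b2} = {b0}; idom=b0
  b8: preds {b5,b6}: {b0,b2,b3,b5} ∩ {b0,b2,b3,b5,b6} = {b0,b2,b3,b5}; idom=b5
  b9: preds {b0,b7,b8}: {b0} ∩ {b0,b2,b3,b5,b6,b7} ∩ {b0,b2,b3,b5,b8} = {b0}; idom=b0

Frontier:
  join b4 pred b1: b1 stop@b0
  join b4 pred b2: b2 stop@b0
  join b8 pred b5: · stop@b5
  join b8 pred b6: b6 stop@b5
  join b9 pred b0: · stop@b0
  join b9 pred b7: b7→b6→b5→b3→b2 stop@b0
  join b9 pred b8: b8→b5→b3→b2 stop@b0
  b0: DF=∅
  b1: DF={b4}
  b2: DF={b4,b9}
  b3: DF={b9}
  b4: DF=∅
  b5: DF={b9}
  b6: DF={b8,b9}
  b7: DF={b9}
  b8: DF={b9}
  b9: DF=∅

φ for c: defs {b0,b6,b7}
  DF⁺ = {b8,b9}

Answer: ["b8", "b9"]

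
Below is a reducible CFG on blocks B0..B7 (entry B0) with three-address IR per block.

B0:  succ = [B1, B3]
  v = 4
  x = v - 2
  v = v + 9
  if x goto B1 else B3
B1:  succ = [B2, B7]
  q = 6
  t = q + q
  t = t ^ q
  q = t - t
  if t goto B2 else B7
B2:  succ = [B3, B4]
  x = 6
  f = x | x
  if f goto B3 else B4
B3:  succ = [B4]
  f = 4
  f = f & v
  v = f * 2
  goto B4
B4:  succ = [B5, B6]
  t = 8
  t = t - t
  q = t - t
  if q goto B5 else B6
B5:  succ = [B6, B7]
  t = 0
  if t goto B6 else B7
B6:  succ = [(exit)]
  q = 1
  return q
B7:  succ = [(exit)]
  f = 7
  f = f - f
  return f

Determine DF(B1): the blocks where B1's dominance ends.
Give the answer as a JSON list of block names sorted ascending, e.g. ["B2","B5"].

Answer: ["B3", "B4", "B7"]

Analysis:
idom tree: B1←B0 B2←B1 B3←B0 B4←B0 B5←B4 B6←B4 B7←B0
Join-block Dom:
  B3: preds {B0,B2}: {B0} ∩ {B0,B1,B2} = {B0}; idom=B0
  B4: preds {B2,B3}: {B0,B1,B2} ∩ {B0,B3} = {B0}; idom=B0
  B6: preds {B4,B5}: {B0,B4} ∩ {B0,B4,B5} = {B0,B4}; idom=B4
  B7: preds {B1,B5}: {B0,B1} ∩ {B0,B4,B5} = {B0}; idom=B0

DF derivation:
  B3←B0: walk · to B0
  B3←B2: walk B2→B1 to B0
  B4←B2: walk B2→B1 to B0
  B4←B3: walk B3 to B0
  B6←B4: walk · to B4
  B6←B5: walk B5 to B4
  B7←B1: walk B1 to B0
  B7←B5: walk B5→B4 to B0
  DF(B0)=∅
  DF(B1)={B3,B4,B7}
  DF(B2)={B3,B4}
  DF(B3)={B4}
  DF(B4)={B7}
  DF(B5)={B6,B7}
  DF(B6)=∅
  DF(B7)=∅

DF(B1) = ["B3", "B4", "B7"]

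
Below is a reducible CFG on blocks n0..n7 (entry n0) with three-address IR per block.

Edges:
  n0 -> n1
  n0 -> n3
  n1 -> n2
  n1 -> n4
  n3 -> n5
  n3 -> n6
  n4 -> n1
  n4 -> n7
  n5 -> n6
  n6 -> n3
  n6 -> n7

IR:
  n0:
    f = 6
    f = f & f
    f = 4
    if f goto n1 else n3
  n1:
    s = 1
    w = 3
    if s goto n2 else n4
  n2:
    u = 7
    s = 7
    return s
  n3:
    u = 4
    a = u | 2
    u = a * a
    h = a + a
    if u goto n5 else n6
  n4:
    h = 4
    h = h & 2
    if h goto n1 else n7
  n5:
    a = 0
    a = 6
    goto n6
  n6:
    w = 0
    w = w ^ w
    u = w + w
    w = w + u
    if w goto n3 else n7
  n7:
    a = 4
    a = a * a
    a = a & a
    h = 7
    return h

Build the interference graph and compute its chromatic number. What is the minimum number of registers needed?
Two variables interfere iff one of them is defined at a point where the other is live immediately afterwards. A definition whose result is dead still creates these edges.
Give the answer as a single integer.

Answer: 2

Working:
def/use:
  n0: {f} / ∅
  n1: {s,w} / ∅
  n2: {s,u} / ∅
  n3: {a,h,u} / ∅
  n4: {h} / ∅
  n5: {a} / ∅
  n6: {u,w} / ∅
  n7: {a,h} / ∅

Live sets:
  live n0: ∅→∅
  live n1: ∅→∅
  live n2: ∅→∅
  live n3: ∅→∅
  live n4: ∅→∅
  live n5: ∅→∅
  live n6: ∅→∅
  live n7: ∅→∅

Conflict graph:
  a↔{u}
  f↔∅
  h↔{u}
  s↔{w}
  u↔{a,h,w}
  w↔{s,u}

Colouring:
  {a,u} pairwise interfere (2-clique) ⇒ χ ≥ 2
  assign a→c1 f→c0 h→c1 s→c0 u→c0 w→c1 — no edge inside a register ⇒ χ ≤ 2
  χ = 2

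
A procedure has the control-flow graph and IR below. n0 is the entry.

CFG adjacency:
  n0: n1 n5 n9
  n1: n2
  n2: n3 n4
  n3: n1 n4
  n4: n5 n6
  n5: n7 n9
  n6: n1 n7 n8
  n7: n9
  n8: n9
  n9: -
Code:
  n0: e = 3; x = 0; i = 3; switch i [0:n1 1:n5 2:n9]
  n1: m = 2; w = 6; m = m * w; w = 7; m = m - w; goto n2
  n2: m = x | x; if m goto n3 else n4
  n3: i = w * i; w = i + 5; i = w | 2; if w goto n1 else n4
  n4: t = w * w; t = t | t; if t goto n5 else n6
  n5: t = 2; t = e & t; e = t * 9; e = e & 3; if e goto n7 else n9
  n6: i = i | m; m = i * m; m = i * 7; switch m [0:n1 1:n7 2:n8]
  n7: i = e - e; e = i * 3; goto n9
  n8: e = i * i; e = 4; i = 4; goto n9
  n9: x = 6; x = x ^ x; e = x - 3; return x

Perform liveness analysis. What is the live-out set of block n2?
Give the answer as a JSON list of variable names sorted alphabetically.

Block summaries:
  n0: {e,i,x} / ∅
  n1: {m,w} / ∅
  n2: {m} / {x}
  n3: {i,w} / {i,w}
  n4: {t} / {w}
  n5: {e,t} / {e}
  n6: {i,m} / {i,m}
  n7: {e,i} / {e}
  n8: {e,i} / {i}
  n9: {e,x} / ∅

Backward fixpoint:
  live n0: ∅→{e,i,x}
  live n1: {e,i,x}→{e,i,w,x}
  live n2: {e,i,w,x}→{e,i,m,w,x}
  live n3: {e,i,m,w,x}→{e,i,m,w,x}
  live n4: {e,i,m,w,x}→{e,i,m,x}
  live n5: {e}→{e}
  live n6: {e,i,m,x}→{e,i,x}
  live n7: {e}→∅
  live n8: {i}→∅
  live n9: ∅→∅

live-out(n2) = ["e", "i", "m", "w", "x"]

Answer: ["e", "i", "m", "w", "x"]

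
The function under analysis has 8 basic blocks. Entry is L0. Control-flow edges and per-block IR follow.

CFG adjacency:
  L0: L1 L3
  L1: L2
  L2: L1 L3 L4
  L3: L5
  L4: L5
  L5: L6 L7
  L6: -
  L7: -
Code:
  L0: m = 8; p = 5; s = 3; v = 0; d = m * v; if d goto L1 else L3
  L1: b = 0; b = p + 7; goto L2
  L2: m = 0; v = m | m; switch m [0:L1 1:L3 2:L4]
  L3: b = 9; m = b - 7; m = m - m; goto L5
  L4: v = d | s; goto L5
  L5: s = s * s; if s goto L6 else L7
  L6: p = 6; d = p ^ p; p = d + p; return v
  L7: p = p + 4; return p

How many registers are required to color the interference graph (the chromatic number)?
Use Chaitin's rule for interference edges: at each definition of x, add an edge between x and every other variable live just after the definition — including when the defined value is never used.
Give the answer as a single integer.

Per-block:
  L0 def {d,m,p,s,v} use ∅
  L1 def {b} use {p}
  L2 def {m,v} use ∅
  L3 def {b,m} use ∅
  L4 def {v} use {d,s}
  L5 def {s} use {s}
  L6 def {d,p} use {v}
  L7 def {p} use {p}

Backward fixpoint:
  live L0: ∅→{d,p,s,v}
  live L1: {d,p,s}→{d,p,s}
  live L2: {d,p,s}→{d,p,s,v}
  live L3: {p,s,v}→{p,s,v}
  live L4: {d,p,s}→{p,s,v}
  live L5: {p,s,v}→{p,v}
  live L6: {v}→∅
  live L7: {p}→∅

Interference:
  b: {d,p,s,v}
  d: {b,m,p,s,v}
  m: {d,p,s,v}
  p: {b,d,m,s,v}
  s: {b,d,m,p,v}
  v: {b,d,m,p,s}

Colouring:
  lower bound: {b,d,p,s,v} mutually conflict ⇒ χ ≥ 5
  assign b→r4 d→r0 m→r4 p→r1 s→r2 v→r3 — no edge inside a register ⇒ χ ≤ 5
  χ = 5

Answer: 5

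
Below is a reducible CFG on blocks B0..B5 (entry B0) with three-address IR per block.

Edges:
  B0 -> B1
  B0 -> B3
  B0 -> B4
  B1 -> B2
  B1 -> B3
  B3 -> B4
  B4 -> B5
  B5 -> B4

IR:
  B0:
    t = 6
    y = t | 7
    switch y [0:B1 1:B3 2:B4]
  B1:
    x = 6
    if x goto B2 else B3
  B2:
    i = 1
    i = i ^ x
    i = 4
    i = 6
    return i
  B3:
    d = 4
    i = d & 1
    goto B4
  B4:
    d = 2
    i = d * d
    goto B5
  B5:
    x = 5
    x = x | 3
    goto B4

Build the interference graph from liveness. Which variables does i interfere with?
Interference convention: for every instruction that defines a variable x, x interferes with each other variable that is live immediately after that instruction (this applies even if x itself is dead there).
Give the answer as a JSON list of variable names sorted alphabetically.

Answer: ["x"]

Working:
Block summaries:
  B0 def {t,y} use ∅
  B1 def {x} use ∅
  B2 def {i} use {x}
  B3 def {d,i} use ∅
  B4 def {d,i} use ∅
  B5 def {x} use ∅

Liveness:
  live B0: ∅→∅
  live B1: ∅→{x}
  live B2: {x}→∅
  live B3: ∅→∅
  live B4: ∅→∅
  live B5: ∅→∅

Conflict graph:
  d: ∅
  i: {x}
  t: ∅
  x: {i}
  y: ∅

N(i) = ["x"]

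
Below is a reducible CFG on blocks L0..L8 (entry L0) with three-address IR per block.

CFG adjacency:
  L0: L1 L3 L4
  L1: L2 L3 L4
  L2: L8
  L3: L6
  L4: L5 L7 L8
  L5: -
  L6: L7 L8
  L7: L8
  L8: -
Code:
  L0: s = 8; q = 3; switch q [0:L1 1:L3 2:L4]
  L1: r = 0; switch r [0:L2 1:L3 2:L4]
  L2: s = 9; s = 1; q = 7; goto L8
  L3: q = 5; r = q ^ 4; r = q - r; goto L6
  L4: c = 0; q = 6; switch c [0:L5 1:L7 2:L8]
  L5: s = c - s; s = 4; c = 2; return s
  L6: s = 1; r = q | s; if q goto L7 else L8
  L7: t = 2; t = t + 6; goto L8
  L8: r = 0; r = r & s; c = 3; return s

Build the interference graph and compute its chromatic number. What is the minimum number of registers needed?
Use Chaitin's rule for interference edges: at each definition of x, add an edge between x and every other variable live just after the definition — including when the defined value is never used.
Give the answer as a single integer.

Per-block:
  L0: {q,s} / ∅
  L1: {r} / ∅
  L2: {q,s} / ∅
  L3: {q,r} / ∅
  L4: {c,q} / ∅
  L5: {c,s} / {c,s}
  L6: {r,s} / {q}
  L7: {t} / ∅
  L8: {c,r} / {s}

Liveness:
  L0 li=∅ lo={s}
  L1 li={s} lo={s}
  L2 li=∅ lo={s}
  L3 li=∅ lo={q}
  L4 li={s} lo={c,s}
  L5 li={c,s} lo=∅
  L6 li={q} lo={s}
  L7 li={s} lo={s}
  L8 li={s} lo=∅

Interfere edges:
  c — {q,s}
  q — {c,r,s}
  r — {q,s}
  s — {c,q,r,t}
  t — {s}

Colouring:
  {c,q,s} pairwise interfere (3-clique) ⇒ χ ≥ 3
  assign c→r2 q→r1 r→r2 s→r0 t→r1 — no edge inside a register ⇒ χ ≤ 3
  χ = 3

Answer: 3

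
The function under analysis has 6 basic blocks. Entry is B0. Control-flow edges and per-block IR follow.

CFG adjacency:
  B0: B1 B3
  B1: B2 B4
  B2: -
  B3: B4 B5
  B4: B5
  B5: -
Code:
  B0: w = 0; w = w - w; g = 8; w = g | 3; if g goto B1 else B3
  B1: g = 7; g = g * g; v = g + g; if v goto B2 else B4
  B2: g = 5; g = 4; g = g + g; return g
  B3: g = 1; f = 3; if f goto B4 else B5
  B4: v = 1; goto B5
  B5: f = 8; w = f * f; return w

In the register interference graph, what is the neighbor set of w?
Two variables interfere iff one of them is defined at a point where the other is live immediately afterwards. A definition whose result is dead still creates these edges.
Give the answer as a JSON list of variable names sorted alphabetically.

def/use:
  B0: def={g,w} ue=∅
  B1: def={g,v} ue=∅
  B2: def={g} ue=∅
  B3: def={f,g} ue=∅
  B4: def={v} ue=∅
  B5: def={f,w} ue=∅

Liveness:
  B0: in=∅ out=∅
  B1: in=∅ out=∅
  B2: in=∅ out=∅
  B3: in=∅ out=∅
  B4: in=∅ out=∅
  B5: in=∅ out=∅

Interference:
  f↔∅
  g↔{w}
  v↔∅
  w↔{g}

N(w) = ["g"]

Answer: ["g"]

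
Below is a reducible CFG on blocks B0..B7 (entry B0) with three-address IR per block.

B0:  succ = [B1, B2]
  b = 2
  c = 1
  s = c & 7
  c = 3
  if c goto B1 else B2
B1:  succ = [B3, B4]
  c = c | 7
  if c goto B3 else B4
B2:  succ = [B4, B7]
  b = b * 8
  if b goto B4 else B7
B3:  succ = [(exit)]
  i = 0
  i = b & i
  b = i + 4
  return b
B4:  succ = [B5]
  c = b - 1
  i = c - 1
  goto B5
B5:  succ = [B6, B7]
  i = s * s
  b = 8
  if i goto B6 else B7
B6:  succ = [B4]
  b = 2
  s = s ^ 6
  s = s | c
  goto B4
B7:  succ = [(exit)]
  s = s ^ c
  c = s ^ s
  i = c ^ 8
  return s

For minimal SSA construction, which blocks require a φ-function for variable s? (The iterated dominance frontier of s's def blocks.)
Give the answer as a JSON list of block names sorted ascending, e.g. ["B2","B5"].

idom tree: B1←B0 B2←B0 B3←B1 B4←B0 B5←B4 B6←B5 B7←B0
Dom at joins:
  B4: preds {B1,B2,B6}: {B0,B1} ∩ {B0,B2} ∩ {B0,B4,B5,B6} = {B0}; idom=B0
  B7: preds {B2,B5}: {B0,B2} ∩ {B0,B4,B5} = {B0}; idom=B0

DF derivation:
  join B4 pred B1: B1 stop@B0
  join B4 pred B2: B2 stop@B0
  join B4 pred B6: B6→B5→B4 stop@B0
  join B7 pred B2: B2 stop@B0
  join B7 pred B5: B5→B4 stop@B0
  B0: DF=∅
  B1: DF={B4}
  B2: DF={B4,B7}
  B3: DF=∅
  B4: DF={B4,B7}
  B5: DF={B4,B7}
  B6: DF={B4}
  B7: DF=∅

φ for s: defs {B0,B6,B7}
  DF⁺ = {B4,B7}

Answer: ["B4", "B7"]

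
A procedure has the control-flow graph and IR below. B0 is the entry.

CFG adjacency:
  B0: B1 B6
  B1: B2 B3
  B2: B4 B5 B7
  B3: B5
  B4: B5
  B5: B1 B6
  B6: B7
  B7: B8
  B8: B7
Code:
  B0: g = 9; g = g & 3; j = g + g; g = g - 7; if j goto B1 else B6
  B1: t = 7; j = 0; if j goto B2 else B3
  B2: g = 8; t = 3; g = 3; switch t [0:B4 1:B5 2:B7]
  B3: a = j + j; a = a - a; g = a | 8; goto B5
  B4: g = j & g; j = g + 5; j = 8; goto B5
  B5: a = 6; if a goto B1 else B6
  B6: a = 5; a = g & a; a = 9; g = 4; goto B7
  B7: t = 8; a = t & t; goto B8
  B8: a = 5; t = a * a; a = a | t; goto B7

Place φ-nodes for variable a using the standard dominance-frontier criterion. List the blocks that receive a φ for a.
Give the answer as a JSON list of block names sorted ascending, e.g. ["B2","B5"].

idom tree: B1←B0 B2←B1 B3←B1 B4←B2 B5←B1 B6←B0 B7←B0 B8←B7
Join-block Dom:
  B1: preds {B0,B5}: {B0} ∩ {B0,B1,B5} = {B0}; idom=B0
  B5: preds {B2,B3,B4}: {B0,B1,B2} ∩ {B0,B1,B3} ∩ {B0,B1,B2,B4} = {B0,B1}; idom=B1
  B6: preds {B0,B5}: {B0} ∩ {B0,B1,B5} = {B0}; idom=B0
  B7: preds {B2,B6,B8}: {B0,B1,B2} ∩ {B0,B6} ∩ {B0,B7,B8} = {B0}; idom=B0

DF derivation:
  join B1 pred B0: · stop@B0
  join B1 pred B5: B5→B1 stop@B0
  join B5 pred B2: B2 stop@B1
  join B5 pred B3: B3 stop@B1
  join B5 pred B4: B4→B2 stop@B1
  join B6 pred B0: · stop@B0
  join B6 pred B5: B5→B1 stop@B0
  join B7 pred B2: B2→B1 stop@B0
  join B7 pred B6: B6 stop@B0
  join B7 pred B8: B8→B7 stop@B0
  DF(B0)=∅
  DF(B1)={B1,B6,B7}
  DF(B2)={B5,B7}
  DF(B3)={B5}
  DF(B4)={B5}
  DF(B5)={B1,B6}
  DF(B6)={B7}
  DF(B7)={B7}
  DF(B8)={B7}

φ for a: defs {B3,B5,B6,B7,B8}
  DF⁺ = {B1,B5,B6,B7}

Answer: ["B1", "B5", "B6", "B7"]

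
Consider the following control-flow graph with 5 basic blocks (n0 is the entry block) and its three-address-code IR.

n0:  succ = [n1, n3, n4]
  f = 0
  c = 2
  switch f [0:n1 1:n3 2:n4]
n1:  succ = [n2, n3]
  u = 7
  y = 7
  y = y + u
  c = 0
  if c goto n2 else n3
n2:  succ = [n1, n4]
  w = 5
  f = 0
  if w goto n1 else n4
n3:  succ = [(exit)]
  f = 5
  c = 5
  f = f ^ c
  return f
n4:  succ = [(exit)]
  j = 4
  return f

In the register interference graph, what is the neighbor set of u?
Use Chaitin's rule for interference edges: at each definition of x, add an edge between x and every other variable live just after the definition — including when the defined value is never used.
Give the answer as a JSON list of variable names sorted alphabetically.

Answer: ["y"]

Derivation:
def/use:
  n0: def={c,f} ue=∅
  n1: def={c,u,y} ue=∅
  n2: def={f,w} ue=∅
  n3: def={c,f} ue=∅
  n4: def={j} ue={f}

Backward fixpoint:
  n0: in=∅ out={f}
  n1: in=∅ out=∅
  n2: in=∅ out={f}
  n3: in=∅ out=∅
  n4: in={f} out=∅

Interference:
  c↔{f}
  f↔{c,j,w}
  j↔{f}
  u↔{y}
  w↔{f}
  y↔{u}

N(u) = ["y"]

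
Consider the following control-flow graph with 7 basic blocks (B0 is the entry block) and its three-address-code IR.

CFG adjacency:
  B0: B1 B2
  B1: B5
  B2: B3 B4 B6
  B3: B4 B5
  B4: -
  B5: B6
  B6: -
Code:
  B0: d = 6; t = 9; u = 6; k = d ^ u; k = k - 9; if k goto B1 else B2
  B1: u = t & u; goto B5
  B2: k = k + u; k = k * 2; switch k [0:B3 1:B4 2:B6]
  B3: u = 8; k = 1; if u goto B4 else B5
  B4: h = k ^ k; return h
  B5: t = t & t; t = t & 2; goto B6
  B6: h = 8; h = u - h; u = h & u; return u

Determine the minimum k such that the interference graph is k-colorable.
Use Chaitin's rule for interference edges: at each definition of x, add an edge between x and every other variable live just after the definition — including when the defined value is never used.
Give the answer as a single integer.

Block summaries:
  B0: def={d,k,t,u} ue=∅
  B1: def={u} ue={t,u}
  B2: def={k} ue={k,u}
  B3: def={k,u} ue=∅
  B4: def={h} ue={k}
  B5: def={t} ue={t}
  B6: def={h,u} ue={u}

Live sets:
  B0 li=∅ lo={k,t,u}
  B1 li={t,u} lo={t,u}
  B2 li={k,t,u} lo={k,t,u}
  B3 li={t} lo={k,t,u}
  B4 li={k} lo=∅
  B5 li={t,u} lo={u}
  B6 li={u} lo=∅

Conflict graph:
  d — {t,u}
  h — {u}
  k — {t,u}
  t — {d,k,u}
  u — {d,h,k,t}

Chromatic number:
  clique {d,t,u} ⇒ need ≥ 3
  3-colouring: c0={u}  c1={h,t}  c2={d,k}
  χ = 3

Answer: 3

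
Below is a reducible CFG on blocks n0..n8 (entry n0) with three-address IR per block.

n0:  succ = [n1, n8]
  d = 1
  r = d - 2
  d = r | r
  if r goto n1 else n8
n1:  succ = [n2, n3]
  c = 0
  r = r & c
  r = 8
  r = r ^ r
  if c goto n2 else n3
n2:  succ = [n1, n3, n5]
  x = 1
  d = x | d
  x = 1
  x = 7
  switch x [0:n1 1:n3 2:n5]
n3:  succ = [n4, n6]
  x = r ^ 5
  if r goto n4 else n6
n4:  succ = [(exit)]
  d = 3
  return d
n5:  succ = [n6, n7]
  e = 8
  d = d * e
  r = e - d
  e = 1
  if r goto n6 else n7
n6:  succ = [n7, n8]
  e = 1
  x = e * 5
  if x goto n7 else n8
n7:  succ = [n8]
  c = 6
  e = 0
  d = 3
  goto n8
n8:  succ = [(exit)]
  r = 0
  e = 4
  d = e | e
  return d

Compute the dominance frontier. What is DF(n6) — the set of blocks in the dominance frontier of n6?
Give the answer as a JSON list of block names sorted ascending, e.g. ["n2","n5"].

Answer: ["n7", "n8"]

Analysis:
idom tree: n1←n0 n2←n1 n3←n1 n4←n3 n5←n2 n6←n1 n7←n1 n8←n0
Dom∩ at merges:
  n1: preds {n0,n2}: {n0} ∩ {n0,n1,n2} = {n0}; idom=n0
  n3: preds {n1,n2}: {n0,n1} ∩ {n0,n1,n2} = {n0,n1}; idom=n1
  n6: preds {n3,n5}: {n0,n1,n3} ∩ {n0,n1,n2,n5} = {n0,n1}; idom=n1
  n7: preds {n5,n6}: {n0,n1,n2,n5} ∩ {n0,n1,n6} = {n0,n1}; idom=n1
  n8: preds {n0,n6,n7}: {n0} ∩ {n0,n1,n6} ∩ {n0,n1,n7} = {n0}; idom=n0

DF walk-up:
  join n1 pred n0: · stop@n0
  join n1 pred n2: n2→n1 stop@n0
  join n3 pred n1: · stop@n1
  join n3 pred n2: n2 stop@n1
  join n6 pred n3: n3 stop@n1
  join n6 pred n5: n5→n2 stop@n1
  join n7 pred n5: n5→n2 stop@n1
  join n7 pred n6: n6 stop@n1
  join n8 pred n0: · stop@n0
  join n8 pred n6: n6→n1 stop@n0
  join n8 pred n7: n7→n1 stop@n0
  n0 → ∅
  n1 → {n1,n8}
  n2 → {n1,n3,n6,n7}
  n3 → {n6}
  n4 → ∅
  n5 → {n6,n7}
  n6 → {n7,n8}
  n7 → {n8}
  n8 → ∅

DF(n6) = ["n7", "n8"]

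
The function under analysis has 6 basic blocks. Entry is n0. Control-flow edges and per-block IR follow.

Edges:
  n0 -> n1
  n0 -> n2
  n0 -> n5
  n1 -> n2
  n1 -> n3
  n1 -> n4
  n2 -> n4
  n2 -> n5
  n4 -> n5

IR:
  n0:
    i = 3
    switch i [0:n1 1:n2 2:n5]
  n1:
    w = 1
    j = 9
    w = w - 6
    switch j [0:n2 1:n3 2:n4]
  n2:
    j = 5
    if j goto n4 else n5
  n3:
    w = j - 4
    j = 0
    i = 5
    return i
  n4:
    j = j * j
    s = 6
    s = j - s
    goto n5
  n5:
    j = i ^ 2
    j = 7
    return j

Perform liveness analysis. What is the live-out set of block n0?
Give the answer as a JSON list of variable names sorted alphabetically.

Answer: ["i"]

Analysis:
Block summaries:
  n0: def={i} ue=∅
  n1: def={j,w} ue=∅
  n2: def={j} ue=∅
  n3: def={i,j,w} ue={j}
  n4: def={j,s} ue={j}
  n5: def={j} ue={i}

Liveness:
  live n0: ∅→{i}
  live n1: {i}→{i,j}
  live n2: {i}→{i,j}
  live n3: {j}→∅
  live n4: {i,j}→{i}
  live n5: {i}→∅

live-out(n0) = ["i"]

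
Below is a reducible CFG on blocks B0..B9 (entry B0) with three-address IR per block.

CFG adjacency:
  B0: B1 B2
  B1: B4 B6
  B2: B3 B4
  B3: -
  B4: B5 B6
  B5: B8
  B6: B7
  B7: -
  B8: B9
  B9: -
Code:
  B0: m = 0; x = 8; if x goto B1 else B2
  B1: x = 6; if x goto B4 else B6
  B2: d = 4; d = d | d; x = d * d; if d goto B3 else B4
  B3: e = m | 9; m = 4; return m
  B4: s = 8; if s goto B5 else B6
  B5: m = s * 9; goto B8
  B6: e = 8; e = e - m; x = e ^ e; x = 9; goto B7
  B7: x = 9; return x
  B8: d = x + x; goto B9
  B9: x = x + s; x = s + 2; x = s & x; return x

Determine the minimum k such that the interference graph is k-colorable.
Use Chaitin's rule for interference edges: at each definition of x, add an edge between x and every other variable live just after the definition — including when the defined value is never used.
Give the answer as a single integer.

Answer: 4

Analysis:
Block summaries:
  B0: {m,x} / ∅
  B1: {x} / ∅
  B2: {d,x} / ∅
  B3: {e,m} / {m}
  B4: {s} / ∅
  B5: {m} / {s}
  B6: {e,x} / {m}
  B7: {x} / ∅
  B8: {d} / {x}
  B9: {x} / {s,x}

Liveness:
  B0 li=∅ lo={m}
  B1 li={m} lo={m,x}
  B2 li={m} lo={m,x}
  B3 li={m} lo=∅
  B4 li={m,x} lo={m,s,x}
  B5 li={s,x} lo={s,x}
  B6 li={m} lo=∅
  B7 li=∅ lo=∅
  B8 li={s,x} lo={s,x}
  B9 li={s,x} lo=∅

Conflict graph:
  d: {m,s,x}
  e: {m}
  m: {d,e,s,x}
  s: {d,m,x}
  x: {d,m,s}

Colouring:
  {d,m,s,x} pairwise interfere (4-clique) ⇒ χ ≥ 4
  4-colouring: R0={m}  R1={d,e}  R2={s}  R3={x}
  χ = 4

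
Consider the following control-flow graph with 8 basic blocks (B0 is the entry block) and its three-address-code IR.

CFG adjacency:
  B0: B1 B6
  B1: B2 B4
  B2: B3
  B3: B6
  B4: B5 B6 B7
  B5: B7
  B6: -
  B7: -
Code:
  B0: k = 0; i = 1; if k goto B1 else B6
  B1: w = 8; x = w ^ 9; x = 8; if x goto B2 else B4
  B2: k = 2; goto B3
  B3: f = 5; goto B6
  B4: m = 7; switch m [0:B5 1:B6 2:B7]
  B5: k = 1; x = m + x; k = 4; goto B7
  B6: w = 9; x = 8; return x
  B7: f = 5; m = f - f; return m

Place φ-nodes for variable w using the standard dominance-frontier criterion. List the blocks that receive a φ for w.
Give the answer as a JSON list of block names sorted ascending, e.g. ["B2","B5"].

idom tree: B1←B0 B2←B1 B3←B2 B4←B1 B5←B4 B6←B0 B7←B4
Dom at joins:
  B6: preds {B0,B3,B4}: {B0} ∩ {B0,B1,B2,B3} ∩ {B0,B1,B4} = {B0}; idom=B0
  B7: preds {B4,B5}: {B0,B1,B4} ∩ {B0,B1,B4,B5} = {B0,B1,B4}; idom=B4

DF walk-up:
  B6←B0: walk · to B0
  B6←B3: walk B3→B2→B1 to B0
  B6←B4: walk B4→B1 to B0
  B7←B4: walk · to B4
  B7←B5: walk B5 to B4
  B0 → ∅
  B1 → {B6}
  B2 → {B6}
  B3 → {B6}
  B4 → {B6}
  B5 → {B7}
  B6 → ∅
  B7 → ∅

φ for w: defs {B1,B6}
  DF⁺ = {B6}

Answer: ["B6"]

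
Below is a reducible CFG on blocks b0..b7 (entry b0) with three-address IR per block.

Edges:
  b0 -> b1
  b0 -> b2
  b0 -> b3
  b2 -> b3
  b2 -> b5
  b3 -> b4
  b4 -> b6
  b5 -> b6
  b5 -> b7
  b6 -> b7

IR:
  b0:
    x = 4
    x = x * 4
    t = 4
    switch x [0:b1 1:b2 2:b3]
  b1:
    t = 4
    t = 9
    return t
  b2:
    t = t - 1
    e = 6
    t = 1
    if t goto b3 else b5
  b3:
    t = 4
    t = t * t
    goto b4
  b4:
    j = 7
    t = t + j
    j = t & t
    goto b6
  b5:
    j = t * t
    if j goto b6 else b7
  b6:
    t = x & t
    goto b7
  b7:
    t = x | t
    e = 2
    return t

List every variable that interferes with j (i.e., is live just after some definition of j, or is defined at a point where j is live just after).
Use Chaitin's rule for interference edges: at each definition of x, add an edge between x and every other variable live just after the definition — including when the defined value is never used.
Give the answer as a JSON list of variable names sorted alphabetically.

Answer: ["t", "x"]

Derivation:
Block summaries:
  b0: def={t,x} ue=∅
  b1: def={t} ue=∅
  b2: def={e,t} ue={t}
  b3: def={t} ue=∅
  b4: def={j,t} ue={t}
  b5: def={j} ue={t}
  b6: def={t} ue={t,x}
  b7: def={e,t} ue={t,x}

Live sets:
  b0: in=∅ out={t,x}
  b1: in=∅ out=∅
  b2: in={t,x} out={t,x}
  b3: in={x} out={t,x}
  b4: in={t,x} out={t,x}
  b5: in={t,x} out={t,x}
  b6: in={t,x} out={t,x}
  b7: in={t,x} out=∅

Interference:
  e: {t,x}
  j: {t,x}
  t: {e,j,x}
  x: {e,j,t}

N(j) = ["t", "x"]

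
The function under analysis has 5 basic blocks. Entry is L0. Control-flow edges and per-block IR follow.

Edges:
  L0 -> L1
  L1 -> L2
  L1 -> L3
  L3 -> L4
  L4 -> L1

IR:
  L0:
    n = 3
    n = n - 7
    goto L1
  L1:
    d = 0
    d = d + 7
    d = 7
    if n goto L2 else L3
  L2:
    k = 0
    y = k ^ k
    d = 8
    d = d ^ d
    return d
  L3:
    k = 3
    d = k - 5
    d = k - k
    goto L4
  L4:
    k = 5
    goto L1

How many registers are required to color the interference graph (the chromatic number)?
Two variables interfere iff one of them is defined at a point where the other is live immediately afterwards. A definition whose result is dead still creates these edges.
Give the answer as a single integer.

Answer: 3

Analysis:
Block summaries:
  L0: def={n} ue=∅
  L1: def={d} ue={n}
  L2: def={d,k,y} ue=∅
  L3: def={d,k} ue=∅
  L4: def={k} ue=∅

Live sets:
  live L0: ∅→{n}
  live L1: {n}→{n}
  live L2: ∅→∅
  live L3: {n}→{n}
  live L4: {n}→{n}

Interfere edges:
  d — {k,n}
  k — {d,n}
  n — {d,k}
  y — ∅

Chromatic number:
  clique {d,k,n} ⇒ need ≥ 3
  3-colouring: r0={d,y}  r1={k}  r2={n}
  χ = 3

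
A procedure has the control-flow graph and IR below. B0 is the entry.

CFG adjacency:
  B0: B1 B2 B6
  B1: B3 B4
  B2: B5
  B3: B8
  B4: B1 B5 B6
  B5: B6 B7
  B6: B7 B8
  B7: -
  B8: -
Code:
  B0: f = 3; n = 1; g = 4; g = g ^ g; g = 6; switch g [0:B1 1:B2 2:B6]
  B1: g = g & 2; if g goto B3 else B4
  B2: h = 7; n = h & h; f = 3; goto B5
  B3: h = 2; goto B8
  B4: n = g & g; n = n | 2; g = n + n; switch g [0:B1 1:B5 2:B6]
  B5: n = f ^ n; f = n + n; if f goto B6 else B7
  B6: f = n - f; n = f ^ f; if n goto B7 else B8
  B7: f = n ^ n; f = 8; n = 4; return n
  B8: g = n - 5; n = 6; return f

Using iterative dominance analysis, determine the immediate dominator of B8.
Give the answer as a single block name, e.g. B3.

idom tree: B1←B0 B2←B0 B3←B1 B4←B1 B5←B0 B6←B0 B7←B0 B8←B0
Dom at joins:
  B1: preds {B0,B4}: {B0} ∩ {B0,B1,B4} = {B0}; idom=B0
  B5: preds {B2,B4}: {B0,B2} ∩ {B0,B1,B4} = {B0}; idom=B0
  B6: preds {B0,B4,B5}: {B0} ∩ {B0,B1,B4} ∩ {B0,B5} = {B0}; idom=B0
  B7: preds {B5,B6}: {B0,B5} ∩ {B0,B6} = {B0}; idom=B0
  B8: preds {B3,B6}: {B0,B1,B3} ∩ {B0,B6} = {B0}; idom=B0

idom(B8) = B0

Answer: B0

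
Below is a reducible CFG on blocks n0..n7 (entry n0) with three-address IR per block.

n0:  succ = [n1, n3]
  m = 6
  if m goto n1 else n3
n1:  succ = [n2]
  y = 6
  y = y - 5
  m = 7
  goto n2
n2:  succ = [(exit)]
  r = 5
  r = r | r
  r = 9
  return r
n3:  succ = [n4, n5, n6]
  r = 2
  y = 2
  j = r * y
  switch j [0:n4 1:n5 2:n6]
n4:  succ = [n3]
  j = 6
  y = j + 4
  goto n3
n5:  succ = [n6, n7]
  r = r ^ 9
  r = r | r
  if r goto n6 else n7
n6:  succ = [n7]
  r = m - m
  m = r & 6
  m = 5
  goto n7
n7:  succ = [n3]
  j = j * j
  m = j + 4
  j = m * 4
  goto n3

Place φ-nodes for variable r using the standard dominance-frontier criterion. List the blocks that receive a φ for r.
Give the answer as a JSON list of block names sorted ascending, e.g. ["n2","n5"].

idom tree: n1←n0 n2←n1 n3←n0 n4←n3 n5←n3 n6←n3 n7←n3
Join-block Dom:
  n3: preds {n0,n4,n7}: {n0} ∩ {n0,n3,n4} ∩ {n0,n3,n7} = {n0}; idom=n0
  n6: preds {n3,n5}: {n0,n3} ∩ {n0,n3,n5} = {n0,n3}; idom=n3
  n7: preds {n5,n6}: {n0,n3,n5} ∩ {n0,n3,n6} = {n0,n3}; idom=n3

Frontier:
  n3←n0: walk · to n0
  n3←n4: walk n4→n3 to n0
  n3←n7: walk n7→n3 to n0
  n6←n3: walk · to n3
  n6←n5: walk n5 to n3
  n7←n5: walk n5 to n3
  n7←n6: walk n6 to n3
  DF(n0)=∅
  DF(n1)=∅
  DF(n2)=∅
  DF(n3)={n3}
  DF(n4)={n3}
  DF(n5)={n6,n7}
  DF(n6)={n7}
  DF(n7)={n3}

φ for r: defs {n2,n3,n5,n6}
  DF⁺ = {n3,n6,n7}

Answer: ["n3", "n6", "n7"]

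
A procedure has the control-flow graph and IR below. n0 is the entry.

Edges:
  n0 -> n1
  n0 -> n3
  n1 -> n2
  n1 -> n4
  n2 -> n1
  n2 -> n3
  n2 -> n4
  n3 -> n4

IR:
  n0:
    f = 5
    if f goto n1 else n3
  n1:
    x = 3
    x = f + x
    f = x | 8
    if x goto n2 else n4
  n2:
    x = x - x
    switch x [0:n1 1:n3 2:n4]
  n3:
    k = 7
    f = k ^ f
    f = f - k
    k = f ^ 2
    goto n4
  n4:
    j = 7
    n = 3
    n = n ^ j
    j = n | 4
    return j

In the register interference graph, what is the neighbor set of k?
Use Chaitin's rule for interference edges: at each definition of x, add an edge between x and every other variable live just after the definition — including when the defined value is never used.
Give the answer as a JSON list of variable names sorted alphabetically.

def/use:
  n0: {f} / ∅
  n1: {f,x} / {f}
  n2: {x} / {x}
  n3: {f,k} / {f}
  n4: {j,n} / ∅

Backward fixpoint:
  live n0: ∅→{f}
  live n1: {f}→{f,x}
  live n2: {f,x}→{f}
  live n3: {f}→∅
  live n4: ∅→∅

Interference:
  f — {k,x}
  j — {n}
  k — {f}
  n — {j}
  x — {f}

N(k) = ["f"]

Answer: ["f"]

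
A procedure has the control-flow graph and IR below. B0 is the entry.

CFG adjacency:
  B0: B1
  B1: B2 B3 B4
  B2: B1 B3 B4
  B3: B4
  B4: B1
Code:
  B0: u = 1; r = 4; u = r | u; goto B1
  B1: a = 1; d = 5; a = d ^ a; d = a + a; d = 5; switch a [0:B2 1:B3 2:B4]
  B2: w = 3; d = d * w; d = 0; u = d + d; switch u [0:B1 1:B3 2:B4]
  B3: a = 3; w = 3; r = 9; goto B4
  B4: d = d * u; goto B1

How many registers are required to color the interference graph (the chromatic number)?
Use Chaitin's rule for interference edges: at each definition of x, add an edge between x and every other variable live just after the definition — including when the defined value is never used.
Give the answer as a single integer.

Answer: 3

Derivation:
Per-block:
  B0 def {r,u} use ∅
  B1 def {a,d} use ∅
  B2 def {d,u,w} use {d}
  B3 def {a,r,w} use ∅
  B4 def {d} use {d,u}

Liveness:
  B0 li=∅ lo={u}
  B1 li={u} lo={d,u}
  B2 li={d} lo={d,u}
  B3 li={d,u} lo={d,u}
  B4 li={d,u} lo={u}

Interfere edges:
  a — {d,u}
  d — {a,r,u,w}
  r — {d,u}
  u — {a,d,r,w}
  w — {d,u}

Registers:
  {a,d,u} pairwise interfere (3-clique) ⇒ χ ≥ 3
  3-colouring: r0={d}  r1={u}  r2={a,r,w}
  χ = 3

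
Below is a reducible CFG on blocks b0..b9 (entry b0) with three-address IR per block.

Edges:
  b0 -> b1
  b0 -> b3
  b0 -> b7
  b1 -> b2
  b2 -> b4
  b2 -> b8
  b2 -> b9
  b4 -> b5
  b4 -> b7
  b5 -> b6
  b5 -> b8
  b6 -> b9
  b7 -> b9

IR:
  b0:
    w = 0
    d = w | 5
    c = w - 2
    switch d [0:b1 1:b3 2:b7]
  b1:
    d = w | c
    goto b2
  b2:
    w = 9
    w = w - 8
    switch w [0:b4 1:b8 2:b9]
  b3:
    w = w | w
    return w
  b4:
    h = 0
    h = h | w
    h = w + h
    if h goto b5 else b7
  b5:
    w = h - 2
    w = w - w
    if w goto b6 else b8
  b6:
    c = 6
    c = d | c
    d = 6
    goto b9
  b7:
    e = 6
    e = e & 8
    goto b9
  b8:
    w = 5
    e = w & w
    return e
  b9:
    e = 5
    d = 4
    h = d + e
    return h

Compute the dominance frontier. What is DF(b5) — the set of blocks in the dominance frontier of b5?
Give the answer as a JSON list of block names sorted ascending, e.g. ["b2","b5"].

idom tree: b1←b0 b2←b1 b3←b0 b4←b2 b5←b4 b6←b5 b7←b0 b8←b2 b9←b0
Dom∩ at merges:
  b7: preds {b0,b4}: {b0} ∩ {b0,b1,b2,b4} = {b0}; idom=b0
  b8: preds {b2,b5}: {b0,b1,b2} ∩ {b0,b1,b2,b4,b5} = {b0,b1,b2}; idom=b2
  b9: preds {b2,b6,b7}: {b0,b1,b2} ∩ {b0,b1,b2,b4,b5,b6} ∩ {b0,b7} = {b0}; idom=b0

DF walk-up:
  b7←b0: walk · to b0
  b7←b4: walk b4→b2→b1 to b0
  b8←b2: walk · to b2
  b8←b5: walk b5→b4 to b2
  b9←b2: walk b2→b1 to b0
  b9←b6: walk b6→b5→b4→b2→b1 to b0
  b9←b7: walk b7 to b0
  b0 → ∅
  b1 → {b7,b9}
  b2 → {b7,b9}
  b3 → ∅
  b4 → {b7,b8,b9}
  b5 → {b8,b9}
  b6 → {b9}
  b7 → {b9}
  b8 → ∅
  b9 → ∅

DF(b5) = ["b8", "b9"]

Answer: ["b8", "b9"]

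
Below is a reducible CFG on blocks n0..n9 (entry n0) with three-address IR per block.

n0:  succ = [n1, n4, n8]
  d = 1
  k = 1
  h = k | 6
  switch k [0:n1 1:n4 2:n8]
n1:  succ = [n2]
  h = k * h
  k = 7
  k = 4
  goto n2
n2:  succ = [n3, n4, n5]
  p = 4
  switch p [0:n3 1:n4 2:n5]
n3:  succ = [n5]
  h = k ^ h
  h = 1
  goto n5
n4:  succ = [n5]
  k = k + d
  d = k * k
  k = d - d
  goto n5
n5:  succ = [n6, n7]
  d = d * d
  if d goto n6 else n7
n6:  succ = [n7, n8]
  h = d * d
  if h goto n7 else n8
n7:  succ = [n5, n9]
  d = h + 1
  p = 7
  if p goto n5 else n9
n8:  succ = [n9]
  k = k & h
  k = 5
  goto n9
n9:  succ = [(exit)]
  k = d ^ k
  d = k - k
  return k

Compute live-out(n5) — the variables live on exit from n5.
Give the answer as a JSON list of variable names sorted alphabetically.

Answer: ["d", "h", "k"]

Derivation:
Block summaries:
  n0: def={d,h,k} ue=∅
  n1: def={h,k} ue={h,k}
  n2: def={p} ue=∅
  n3: def={h} ue={h,k}
  n4: def={d,k} ue={d,k}
  n5: def={d} ue={d}
  n6: def={h} ue={d}
  n7: def={d,p} ue={h}
  n8: def={k} ue={h,k}
  n9: def={d,k} ue={d,k}

Liveness:
  n0 li=∅ lo={d,h,k}
  n1 li={d,h,k} lo={d,h,k}
  n2 li={d,h,k} lo={d,h,k}
  n3 li={d,h,k} lo={d,h,k}
  n4 li={d,h,k} lo={d,h,k}
  n5 li={d,h,k} lo={d,h,k}
  n6 li={d,k} lo={d,h,k}
  n7 li={h,k} lo={d,h,k}
  n8 li={d,h,k} lo={d,k}
  n9 li={d,k} lo=∅

live-out(n5) = ["d", "h", "k"]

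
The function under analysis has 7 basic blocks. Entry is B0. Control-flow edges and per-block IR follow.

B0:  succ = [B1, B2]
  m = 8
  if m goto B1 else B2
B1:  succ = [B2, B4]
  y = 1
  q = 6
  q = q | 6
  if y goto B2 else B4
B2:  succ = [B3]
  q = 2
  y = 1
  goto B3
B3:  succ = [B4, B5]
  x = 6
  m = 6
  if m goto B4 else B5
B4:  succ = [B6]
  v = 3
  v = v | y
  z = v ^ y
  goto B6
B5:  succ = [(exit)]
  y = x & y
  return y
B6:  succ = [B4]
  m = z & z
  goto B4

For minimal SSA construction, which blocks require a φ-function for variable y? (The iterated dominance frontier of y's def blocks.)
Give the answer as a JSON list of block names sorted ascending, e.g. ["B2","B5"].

idom tree: B1←B0 B2←B0 B3←B2 B4←B0 B5←B3 B6←B4
Join-block Dom:
  B2: preds {B0,B1}: {B0} ∩ {B0,B1} = {B0}; idom=B0
  B4: preds {B1,B3,B6}: {B0,B1} ∩ {B0,B2,B3} ∩ {B0,B4,B6} = {B0}; idom=B0

DF walk-up:
  join B2 pred B0: · stop@B0
  join B2 pred B1: B1 stop@B0
  join B4 pred B1: B1 stop@B0
  join B4 pred B3: B3→B2 stop@B0
  join B4 pred B6: B6→B4 stop@B0
  DF(B0)=∅
  DF(B1)={B2,B4}
  DF(B2)={B4}
  DF(B3)={B4}
  DF(B4)={B4}
  DF(B5)=∅
  DF(B6)={B4}

φ for y: defs {B1,B2,B5}
  DF⁺ = {B2,B4}

Answer: ["B2", "B4"]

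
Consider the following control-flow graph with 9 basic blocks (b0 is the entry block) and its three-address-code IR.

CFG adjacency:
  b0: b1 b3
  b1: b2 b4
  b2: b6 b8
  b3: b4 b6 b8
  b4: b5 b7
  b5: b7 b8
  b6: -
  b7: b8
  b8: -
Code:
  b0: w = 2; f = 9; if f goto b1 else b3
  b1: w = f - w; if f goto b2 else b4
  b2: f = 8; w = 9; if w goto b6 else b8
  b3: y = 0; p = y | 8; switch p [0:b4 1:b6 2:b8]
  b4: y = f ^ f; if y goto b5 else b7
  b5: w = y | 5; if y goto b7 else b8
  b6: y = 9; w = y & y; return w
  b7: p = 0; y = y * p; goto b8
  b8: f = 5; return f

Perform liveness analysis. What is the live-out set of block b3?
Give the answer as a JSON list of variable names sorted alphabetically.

Answer: ["f"]

Analysis:
Block summaries:
  b0: {f,w} / ∅
  b1: {w} / {f,w}
  b2: {f,w} / ∅
  b3: {p,y} / ∅
  b4: {y} / {f}
  b5: {w} / {y}
  b6: {w,y} / ∅
  b7: {p,y} / {y}
  b8: {f} / ∅

Liveness:
  live b0: ∅→{f,w}
  live b1: {f,w}→{f}
  live b2: ∅→∅
  live b3: {f}→{f}
  live b4: {f}→{y}
  live b5: {y}→{y}
  live b6: ∅→∅
  live b7: {y}→∅
  live b8: ∅→∅

live-out(b3) = ["f"]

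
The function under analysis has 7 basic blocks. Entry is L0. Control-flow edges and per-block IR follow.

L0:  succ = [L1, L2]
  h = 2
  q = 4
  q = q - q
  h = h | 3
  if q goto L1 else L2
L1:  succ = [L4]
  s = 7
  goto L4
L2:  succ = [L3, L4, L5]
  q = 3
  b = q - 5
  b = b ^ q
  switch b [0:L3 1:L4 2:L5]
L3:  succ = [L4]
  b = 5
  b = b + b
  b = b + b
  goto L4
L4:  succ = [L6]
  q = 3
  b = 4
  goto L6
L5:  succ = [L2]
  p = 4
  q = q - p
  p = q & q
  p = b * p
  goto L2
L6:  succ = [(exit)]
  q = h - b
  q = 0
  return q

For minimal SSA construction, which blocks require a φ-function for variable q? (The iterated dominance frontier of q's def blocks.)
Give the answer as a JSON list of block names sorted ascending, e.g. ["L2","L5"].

Answer: ["L2", "L4"]

Working:
idom tree: L1←L0 L2←L0 L3←L2 L4←L0 L5←L2 L6←L4
Dom at joins:
  L2: preds {L0,L5}: {L0} ∩ {L0,L2,L5} = {L0}; idom=L0
  L4: preds {L1,L2,L3}: {L0,L1} ∩ {L0,L2} ∩ {L0,L2,L3} = {L0}; idom=L0

DF walk-up:
  join L2 pred L0: · stop@L0
  join L2 pred L5: L5→L2 stop@L0
  join L4 pred L1: L1 stop@L0
  join L4 pred L2: L2 stop@L0
  join L4 pred L3: L3→L2 stop@L0
  L0 → ∅
  L1 → {L4}
  L2 → {L2,L4}
  L3 → {L4}
  L4 → ∅
  L5 → {L2}
  L6 → ∅

φ for q: defs {L0,L2,L4,L5,L6}
  DF⁺ = {L2,L4}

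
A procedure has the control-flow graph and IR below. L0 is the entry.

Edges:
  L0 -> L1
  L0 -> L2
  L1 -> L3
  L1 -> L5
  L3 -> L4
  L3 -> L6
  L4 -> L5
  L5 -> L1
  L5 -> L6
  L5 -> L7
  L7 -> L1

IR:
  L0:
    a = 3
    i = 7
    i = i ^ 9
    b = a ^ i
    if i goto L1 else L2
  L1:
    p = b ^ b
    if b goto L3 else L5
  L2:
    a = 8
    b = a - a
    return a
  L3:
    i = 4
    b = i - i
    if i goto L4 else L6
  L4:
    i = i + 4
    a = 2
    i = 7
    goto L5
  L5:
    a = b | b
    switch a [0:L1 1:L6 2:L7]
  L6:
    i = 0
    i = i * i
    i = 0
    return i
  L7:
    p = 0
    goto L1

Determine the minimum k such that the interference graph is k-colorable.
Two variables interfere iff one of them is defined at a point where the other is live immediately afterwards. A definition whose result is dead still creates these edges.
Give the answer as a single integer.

def/use:
  L0: def={a,b,i} ue=∅
  L1: def={p} ue={b}
  L2: def={a,b} ue=∅
  L3: def={b,i} ue=∅
  L4: def={a,i} ue={i}
  L5: def={a} ue={b}
  L6: def={i} ue=∅
  L7: def={p} ue=∅

Backward fixpoint:
  live L0: ∅→{b}
  live L1: {b}→{b}
  live L2: ∅→∅
  live L3: ∅→{b,i}
  live L4: {b,i}→{b}
  live L5: {b}→{b}
  live L6: ∅→∅
  live L7: {b}→{b}

Interference:
  a — {b,i}
  b — {a,i,p}
  i — {a,b}
  p — {b}

Colouring:
  lower bound: {a,b,i} mutually conflict ⇒ χ ≥ 3
  3-colouring: c0={b}  c1={a,p}  c2={i}
  χ = 3

Answer: 3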